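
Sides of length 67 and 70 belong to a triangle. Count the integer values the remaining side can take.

The third side lies in the open interval (3, 137).
Integers from 4 to 136 inclusive: 136 − 4 + 1 = 133.

133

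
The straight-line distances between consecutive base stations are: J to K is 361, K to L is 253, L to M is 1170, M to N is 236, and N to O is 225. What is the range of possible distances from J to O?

The maximum is all hops collinear in one direction: 361 + 253 + 1170 + 236 + 225 = 2245.
The longest hop is 1170; the others sum to 1075. Folding the others back against it leaves at least 1170 − 1075 = 95.

95 ≤ JO ≤ 2245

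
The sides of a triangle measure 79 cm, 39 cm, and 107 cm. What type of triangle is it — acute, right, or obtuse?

obtuse

Compare the square of the longest side to the sum of squares of the other two: 39² + 79² = 7762 < 11449 = 107².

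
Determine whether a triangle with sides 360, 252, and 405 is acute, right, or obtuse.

acute

Compare the square of the longest side to the sum of squares of the other two: 252² + 360² = 193104 > 164025 = 405².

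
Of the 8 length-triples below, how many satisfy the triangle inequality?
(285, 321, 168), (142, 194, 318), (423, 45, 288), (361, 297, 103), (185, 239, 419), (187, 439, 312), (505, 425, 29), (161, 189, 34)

(168,285,321): 168+285 > 321 → valid
(142,194,318): 142+194 > 318 → valid
(45,288,423): 45+288 ≤ 423 → not valid
(103,297,361): 103+297 > 361 → valid
(185,239,419): 185+239 > 419 → valid
(187,312,439): 187+312 > 439 → valid
(29,425,505): 29+425 ≤ 505 → not valid
(34,161,189): 34+161 > 189 → valid
6 of the 8 triples form a triangle.

6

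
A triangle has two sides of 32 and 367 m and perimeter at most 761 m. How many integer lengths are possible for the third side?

Triangle inequality: 335 < x < 399. Perimeter ≤ 761 gives x ≤ 761 − 32 − 367 = 362.
So 335 < x ≤ 362; integers 336 through 362: 27 values.

27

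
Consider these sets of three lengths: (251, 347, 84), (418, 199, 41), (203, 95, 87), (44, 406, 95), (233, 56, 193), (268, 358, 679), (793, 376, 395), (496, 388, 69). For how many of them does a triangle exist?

1

(84,251,347): 84+251 ≤ 347 → not valid
(41,199,418): 41+199 ≤ 418 → not valid
(87,95,203): 87+95 ≤ 203 → not valid
(44,95,406): 44+95 ≤ 406 → not valid
(56,193,233): 56+193 > 233 → valid
(268,358,679): 268+358 ≤ 679 → not valid
(376,395,793): 376+395 ≤ 793 → not valid
(69,388,496): 69+388 ≤ 496 → not valid
1 of the 8 triples forms a triangle.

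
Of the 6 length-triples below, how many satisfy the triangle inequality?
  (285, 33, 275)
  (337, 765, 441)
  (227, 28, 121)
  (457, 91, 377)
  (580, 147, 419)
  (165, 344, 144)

3

(33,275,285): 33+275 > 285 → valid
(337,441,765): 337+441 > 765 → valid
(28,121,227): 28+121 ≤ 227 → not valid
(91,377,457): 91+377 > 457 → valid
(147,419,580): 147+419 ≤ 580 → not valid
(144,165,344): 144+165 ≤ 344 → not valid
3 of the 6 triples form a triangle.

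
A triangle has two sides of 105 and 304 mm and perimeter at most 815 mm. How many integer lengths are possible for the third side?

207

Triangle inequality: 199 < x < 409. Perimeter ≤ 815 gives x ≤ 815 − 105 − 304 = 406.
So 199 < x ≤ 406; integers 200 through 406: 207 values.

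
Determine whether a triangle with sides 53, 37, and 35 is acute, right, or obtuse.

Compare the square of the longest side to the sum of squares of the other two: 35² + 37² = 2594 < 2809 = 53².

obtuse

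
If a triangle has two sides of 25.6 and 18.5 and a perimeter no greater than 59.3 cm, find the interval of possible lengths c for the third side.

Triangle inequality alone gives 7.1 < c < 44.1.
The perimeter condition gives c ≤ 59.3 − 25.6 − 18.5 = 15.2.
Intersecting the two: 7.1 < c ≤ 15.2.

7.1 < c ≤ 15.2 cm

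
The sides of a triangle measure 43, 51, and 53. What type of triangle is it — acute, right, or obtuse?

acute

Compare the square of the longest side to the sum of squares of the other two: 43² + 51² = 4450 > 2809 = 53².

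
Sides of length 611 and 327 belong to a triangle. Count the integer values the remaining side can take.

653

The third side lies in the open interval (284, 938).
Integers from 285 to 937 inclusive: 937 − 285 + 1 = 653.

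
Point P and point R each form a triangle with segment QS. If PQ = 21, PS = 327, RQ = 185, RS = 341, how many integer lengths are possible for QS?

41

From triangle PQS: 306 < QS < 348.
From triangle RQS: 156 < QS < 526.
Intersection: 306 < QS < 348, so integers 307 through 347: 41 values.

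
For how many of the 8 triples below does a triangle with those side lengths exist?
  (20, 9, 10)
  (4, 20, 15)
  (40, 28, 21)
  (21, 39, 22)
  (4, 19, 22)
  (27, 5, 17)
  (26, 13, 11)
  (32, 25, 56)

(9,10,20): 9+10 ≤ 20 → not valid
(4,15,20): 4+15 ≤ 20 → not valid
(21,28,40): 21+28 > 40 → valid
(21,22,39): 21+22 > 39 → valid
(4,19,22): 4+19 > 22 → valid
(5,17,27): 5+17 ≤ 27 → not valid
(11,13,26): 11+13 ≤ 26 → not valid
(25,32,56): 25+32 > 56 → valid
4 of the 8 triples form a triangle.

4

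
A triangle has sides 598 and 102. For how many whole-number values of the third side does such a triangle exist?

The third side lies in the open interval (496, 700).
Integers from 497 to 699 inclusive: 699 − 497 + 1 = 203.

203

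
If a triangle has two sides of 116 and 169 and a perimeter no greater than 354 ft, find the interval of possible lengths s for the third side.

Triangle inequality alone gives 53 < s < 285.
The perimeter condition gives s ≤ 354 − 116 − 169 = 69.
Intersecting the two: 53 < s ≤ 69.

53 < s ≤ 69 ft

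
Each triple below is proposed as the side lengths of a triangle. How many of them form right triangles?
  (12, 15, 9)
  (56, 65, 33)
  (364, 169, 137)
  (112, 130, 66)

(12,15,9): 9²+12² = 225 = 15² → right
(56,65,33): 33²+56² = 4225 = 65² → right
(364,169,137): 137+169 ≤ 364, not a triangle
(112,130,66): 66²+112² = 16900 = 130² → right
3 of the 4 are right.

3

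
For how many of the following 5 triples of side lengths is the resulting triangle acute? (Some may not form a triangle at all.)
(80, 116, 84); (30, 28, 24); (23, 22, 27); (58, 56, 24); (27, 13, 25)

(80,116,84): 80²+84² = 13456 = 116² → right
(30,28,24): 24²+28² = 1360 > 900 = 30² → acute
(23,22,27): 22²+23² = 1013 > 729 = 27² → acute
(58,56,24): 24²+56² = 3712 > 3364 = 58² → acute
(27,13,25): 13²+25² = 794 > 729 = 27² → acute
4 of the 5 are acute.

4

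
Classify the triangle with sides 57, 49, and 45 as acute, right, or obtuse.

acute

Compare the square of the longest side to the sum of squares of the other two: 45² + 49² = 4426 > 3249 = 57².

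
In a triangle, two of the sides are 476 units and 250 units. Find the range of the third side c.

226 < c < 726 (units)

By the triangle inequality, c must be less than 476 + 250 = 726 and greater than |476 − 250| = 226.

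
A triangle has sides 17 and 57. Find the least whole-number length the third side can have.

The third side must be strictly greater than |17 − 57| = 40.
The smallest integer above 40 is 41.

41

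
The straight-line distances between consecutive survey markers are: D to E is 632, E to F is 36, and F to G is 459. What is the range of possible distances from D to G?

137 ≤ DG ≤ 1127

The maximum is all hops collinear in one direction: 632 + 36 + 459 = 1127.
The longest hop is 632; the others sum to 495. Folding the others back against it leaves at least 632 − 495 = 137.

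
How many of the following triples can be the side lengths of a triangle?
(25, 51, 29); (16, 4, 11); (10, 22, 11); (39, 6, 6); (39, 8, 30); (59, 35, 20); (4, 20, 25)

1

(25,29,51): 25+29 > 51 → valid
(4,11,16): 4+11 ≤ 16 → not valid
(10,11,22): 10+11 ≤ 22 → not valid
(6,6,39): 6+6 ≤ 39 → not valid
(8,30,39): 8+30 ≤ 39 → not valid
(20,35,59): 20+35 ≤ 59 → not valid
(4,20,25): 4+20 ≤ 25 → not valid
1 of the 7 triples forms a triangle.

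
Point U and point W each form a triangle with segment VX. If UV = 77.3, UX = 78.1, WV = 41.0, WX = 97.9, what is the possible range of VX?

From triangle UVX: |77.3 − 78.1| < VX < 77.3 + 78.1, i.e. 0.8 < VX < 155.4.
From triangle WVX: 56.9 < VX < 138.9.
Both must hold, so VX lies in the intersection.

56.9 < VX < 138.9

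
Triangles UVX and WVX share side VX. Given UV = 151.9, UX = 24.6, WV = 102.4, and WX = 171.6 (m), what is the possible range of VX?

127.3 < VX < 176.5

From triangle UVX: |151.9 − 24.6| < VX < 151.9 + 24.6, i.e. 127.3 < VX < 176.5.
From triangle WVX: 69.2 < VX < 274.0.
Both must hold, so VX lies in the intersection.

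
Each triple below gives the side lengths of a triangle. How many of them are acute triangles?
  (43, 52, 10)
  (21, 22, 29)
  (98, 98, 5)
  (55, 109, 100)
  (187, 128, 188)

4

(43,52,10): 10²+43² = 1949 < 2704 = 52² → obtuse
(21,22,29): 21²+22² = 925 > 841 = 29² → acute
(98,98,5): 5²+98² = 9629 > 9604 = 98² → acute
(55,109,100): 55²+100² = 13025 > 11881 = 109² → acute
(187,128,188): 128²+187² = 51353 > 35344 = 188² → acute
4 of the 5 are acute.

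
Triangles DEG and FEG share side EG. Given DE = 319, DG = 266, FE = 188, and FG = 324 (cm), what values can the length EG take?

136 < EG < 512

From triangle DEG: |319 − 266| < EG < 319 + 266, i.e. 53 < EG < 585.
From triangle FEG: 136 < EG < 512.
Both must hold, so EG lies in the intersection.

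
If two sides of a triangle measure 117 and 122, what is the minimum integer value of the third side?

The third side must be strictly greater than |117 − 122| = 5.
The smallest integer above 5 is 6.

6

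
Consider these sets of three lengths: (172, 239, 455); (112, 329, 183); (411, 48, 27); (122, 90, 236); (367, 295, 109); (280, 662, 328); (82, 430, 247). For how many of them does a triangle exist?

1

(172,239,455): 172+239 ≤ 455 → not valid
(112,183,329): 112+183 ≤ 329 → not valid
(27,48,411): 27+48 ≤ 411 → not valid
(90,122,236): 90+122 ≤ 236 → not valid
(109,295,367): 109+295 > 367 → valid
(280,328,662): 280+328 ≤ 662 → not valid
(82,247,430): 82+247 ≤ 430 → not valid
1 of the 7 triples forms a triangle.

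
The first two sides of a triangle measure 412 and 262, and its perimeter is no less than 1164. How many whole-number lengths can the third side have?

184

Triangle inequality: 150 < x < 674. Perimeter ≥ 1164 gives x ≥ 1164 − 412 − 262 = 490.
So 490 ≤ x < 674; integers 490 through 673: 184 values.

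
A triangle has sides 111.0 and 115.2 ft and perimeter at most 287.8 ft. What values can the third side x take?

4.2 < x ≤ 61.6 ft

Triangle inequality alone gives 4.2 < x < 226.2.
The perimeter condition gives x ≤ 287.8 − 111.0 − 115.2 = 61.6.
Intersecting the two: 4.2 < x ≤ 61.6.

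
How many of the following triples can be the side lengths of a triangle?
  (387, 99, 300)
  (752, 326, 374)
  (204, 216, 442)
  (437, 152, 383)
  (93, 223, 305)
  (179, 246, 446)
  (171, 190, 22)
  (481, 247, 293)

5

(99,300,387): 99+300 > 387 → valid
(326,374,752): 326+374 ≤ 752 → not valid
(204,216,442): 204+216 ≤ 442 → not valid
(152,383,437): 152+383 > 437 → valid
(93,223,305): 93+223 > 305 → valid
(179,246,446): 179+246 ≤ 446 → not valid
(22,171,190): 22+171 > 190 → valid
(247,293,481): 247+293 > 481 → valid
5 of the 8 triples form a triangle.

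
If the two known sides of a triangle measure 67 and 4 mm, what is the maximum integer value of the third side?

The third side must be strictly less than 67 + 4 = 71.
The largest integer below 71 is 70.

70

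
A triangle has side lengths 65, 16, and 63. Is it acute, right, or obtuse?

right

Compare the square of the longest side to the sum of squares of the other two: 16² + 63² = 4225 = 65².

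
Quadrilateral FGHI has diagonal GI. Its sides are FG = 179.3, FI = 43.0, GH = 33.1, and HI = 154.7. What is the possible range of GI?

136.3 < GI < 187.8

From triangle FGI: |179.3 − 43.0| < GI < 179.3 + 43.0, i.e. 136.3 < GI < 222.3.
From triangle HGI: 121.6 < GI < 187.8.
Both must hold, so GI lies in the intersection.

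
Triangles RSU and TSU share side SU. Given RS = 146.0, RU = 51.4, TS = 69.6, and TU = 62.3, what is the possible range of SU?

94.6 < SU < 131.9

From triangle RSU: |146.0 − 51.4| < SU < 146.0 + 51.4, i.e. 94.6 < SU < 197.4.
From triangle TSU: 7.3 < SU < 131.9.
Both must hold, so SU lies in the intersection.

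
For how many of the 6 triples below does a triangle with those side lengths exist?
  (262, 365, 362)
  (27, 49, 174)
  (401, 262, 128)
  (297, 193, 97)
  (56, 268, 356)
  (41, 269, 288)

(262,362,365): 262+362 > 365 → valid
(27,49,174): 27+49 ≤ 174 → not valid
(128,262,401): 128+262 ≤ 401 → not valid
(97,193,297): 97+193 ≤ 297 → not valid
(56,268,356): 56+268 ≤ 356 → not valid
(41,269,288): 41+269 > 288 → valid
2 of the 6 triples form a triangle.

2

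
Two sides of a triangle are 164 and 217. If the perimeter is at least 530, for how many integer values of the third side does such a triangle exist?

Triangle inequality: 53 < x < 381. Perimeter ≥ 530 gives x ≥ 530 − 164 − 217 = 149.
So 149 ≤ x < 381; integers 149 through 380: 232 values.

232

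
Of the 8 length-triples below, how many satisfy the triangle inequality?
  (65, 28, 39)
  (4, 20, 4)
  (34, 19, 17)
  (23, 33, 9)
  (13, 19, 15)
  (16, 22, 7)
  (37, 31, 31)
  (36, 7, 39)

6

(28,39,65): 28+39 > 65 → valid
(4,4,20): 4+4 ≤ 20 → not valid
(17,19,34): 17+19 > 34 → valid
(9,23,33): 9+23 ≤ 33 → not valid
(13,15,19): 13+15 > 19 → valid
(7,16,22): 7+16 > 22 → valid
(31,31,37): 31+31 > 37 → valid
(7,36,39): 7+36 > 39 → valid
6 of the 8 triples form a triangle.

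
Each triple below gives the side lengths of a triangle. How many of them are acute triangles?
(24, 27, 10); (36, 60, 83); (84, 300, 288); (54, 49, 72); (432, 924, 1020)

1

(24,27,10): 10²+24² = 676 < 729 = 27² → obtuse
(36,60,83): 36²+60² = 4896 < 6889 = 83² → obtuse
(84,300,288): 84²+288² = 90000 = 300² → right
(54,49,72): 49²+54² = 5317 > 5184 = 72² → acute
(432,924,1020): 432²+924² = 1040400 = 1020² → right
1 of the 5 is acute.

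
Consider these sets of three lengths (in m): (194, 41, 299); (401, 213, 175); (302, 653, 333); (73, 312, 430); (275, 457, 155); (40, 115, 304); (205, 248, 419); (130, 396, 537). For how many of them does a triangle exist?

(41,194,299): 41+194 ≤ 299 → not valid
(175,213,401): 175+213 ≤ 401 → not valid
(302,333,653): 302+333 ≤ 653 → not valid
(73,312,430): 73+312 ≤ 430 → not valid
(155,275,457): 155+275 ≤ 457 → not valid
(40,115,304): 40+115 ≤ 304 → not valid
(205,248,419): 205+248 > 419 → valid
(130,396,537): 130+396 ≤ 537 → not valid
1 of the 8 triples forms a triangle.

1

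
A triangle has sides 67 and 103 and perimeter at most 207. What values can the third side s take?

36 < s ≤ 37

Triangle inequality alone gives 36 < s < 170.
The perimeter condition gives s ≤ 207 − 67 − 103 = 37.
Intersecting the two: 36 < s ≤ 37.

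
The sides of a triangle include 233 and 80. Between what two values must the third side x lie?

153 < x < 313

By the triangle inequality, x must be less than 233 + 80 = 313 and greater than |233 − 80| = 153.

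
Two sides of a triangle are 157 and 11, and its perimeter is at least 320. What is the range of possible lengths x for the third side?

152 ≤ x < 168

Triangle inequality alone gives 146 < x < 168.
The perimeter condition gives x ≥ 320 − 157 − 11 = 152.
Intersecting the two: 152 ≤ x < 168.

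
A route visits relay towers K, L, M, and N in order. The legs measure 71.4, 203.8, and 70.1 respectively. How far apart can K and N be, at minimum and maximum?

The maximum is all hops collinear in one direction: 71.4 + 203.8 + 70.1 = 345.3.
The longest hop is 203.8; the others sum to 141.5. Folding the others back against it leaves at least 203.8 − 141.5 = 62.3.

62.3 ≤ KN ≤ 345.3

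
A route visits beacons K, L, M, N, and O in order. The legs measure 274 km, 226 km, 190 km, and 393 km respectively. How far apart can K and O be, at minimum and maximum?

0 ≤ KO ≤ 1083 km

The maximum is all hops collinear in one direction: 274 + 226 + 190 + 393 = 1083.
The longest hop is 393; the others sum to 690. Since 393 ≤ 690, the path can fold back on itself completely, so the minimum distance is 0.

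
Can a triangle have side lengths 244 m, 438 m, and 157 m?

No

The longest side is 438, but the other two sum to only 401.
401 < 438, so the triangle inequality fails.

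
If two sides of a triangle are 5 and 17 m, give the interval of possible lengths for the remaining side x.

12 < x < 22

By the triangle inequality, x must be less than 5 + 17 = 22 and greater than |5 − 17| = 12.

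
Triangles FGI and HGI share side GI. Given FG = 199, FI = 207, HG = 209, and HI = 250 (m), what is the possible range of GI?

41 < GI < 406

From triangle FGI: |199 − 207| < GI < 199 + 207, i.e. 8 < GI < 406.
From triangle HGI: 41 < GI < 459.
Both must hold, so GI lies in the intersection.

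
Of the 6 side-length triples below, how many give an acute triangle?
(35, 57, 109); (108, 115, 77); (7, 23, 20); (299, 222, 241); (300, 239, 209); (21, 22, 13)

(35,57,109): 35+57 ≤ 109, not a triangle
(108,115,77): 77²+108² = 17593 > 13225 = 115² → acute
(7,23,20): 7²+20² = 449 < 529 = 23² → obtuse
(299,222,241): 222²+241² = 107365 > 89401 = 299² → acute
(300,239,209): 209²+239² = 100802 > 90000 = 300² → acute
(21,22,13): 13²+21² = 610 > 484 = 22² → acute
4 of the 6 are acute.

4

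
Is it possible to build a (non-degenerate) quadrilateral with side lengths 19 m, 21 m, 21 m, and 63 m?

No

For a quadrilateral, each side must be shorter than the sum of the others.
Here the longest side is 63, but the remaining 3 sides sum to only 61.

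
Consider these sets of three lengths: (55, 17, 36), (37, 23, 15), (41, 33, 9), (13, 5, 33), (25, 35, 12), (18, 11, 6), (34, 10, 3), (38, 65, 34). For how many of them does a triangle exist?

(17,36,55): 17+36 ≤ 55 → not valid
(15,23,37): 15+23 > 37 → valid
(9,33,41): 9+33 > 41 → valid
(5,13,33): 5+13 ≤ 33 → not valid
(12,25,35): 12+25 > 35 → valid
(6,11,18): 6+11 ≤ 18 → not valid
(3,10,34): 3+10 ≤ 34 → not valid
(34,38,65): 34+38 > 65 → valid
4 of the 8 triples form a triangle.

4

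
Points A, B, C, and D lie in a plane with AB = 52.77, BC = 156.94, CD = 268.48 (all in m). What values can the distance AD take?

The maximum is all hops collinear in one direction: 52.77 + 156.94 + 268.48 = 478.19.
The longest hop is 268.48; the others sum to 209.71. Folding the others back against it leaves at least 268.48 − 209.71 = 58.77.

58.77 ≤ AD ≤ 478.19 m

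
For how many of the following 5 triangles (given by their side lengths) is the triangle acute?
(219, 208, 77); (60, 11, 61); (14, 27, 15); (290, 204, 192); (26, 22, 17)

2

(219,208,77): 77²+208² = 49193 > 47961 = 219² → acute
(60,11,61): 11²+60² = 3721 = 61² → right
(14,27,15): 14²+15² = 421 < 729 = 27² → obtuse
(290,204,192): 192²+204² = 78480 < 84100 = 290² → obtuse
(26,22,17): 17²+22² = 773 > 676 = 26² → acute
2 of the 5 are acute.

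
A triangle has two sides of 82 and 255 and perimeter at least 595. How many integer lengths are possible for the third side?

Triangle inequality: 173 < x < 337. Perimeter ≥ 595 gives x ≥ 595 − 82 − 255 = 258.
So 258 ≤ x < 337; integers 258 through 336: 79 values.

79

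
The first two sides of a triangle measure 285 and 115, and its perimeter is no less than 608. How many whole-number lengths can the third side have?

Triangle inequality: 170 < x < 400. Perimeter ≥ 608 gives x ≥ 608 − 285 − 115 = 208.
So 208 ≤ x < 400; integers 208 through 399: 192 values.

192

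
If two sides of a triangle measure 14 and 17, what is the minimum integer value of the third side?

The third side must be strictly greater than |14 − 17| = 3.
The smallest integer above 3 is 4.

4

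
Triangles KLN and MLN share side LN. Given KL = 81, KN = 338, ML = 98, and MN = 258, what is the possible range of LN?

From triangle KLN: |81 − 338| < LN < 81 + 338, i.e. 257 < LN < 419.
From triangle MLN: 160 < LN < 356.
Both must hold, so LN lies in the intersection.

257 < LN < 356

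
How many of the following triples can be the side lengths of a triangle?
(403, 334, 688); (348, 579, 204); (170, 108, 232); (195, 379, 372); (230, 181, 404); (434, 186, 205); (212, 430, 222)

(334,403,688): 334+403 > 688 → valid
(204,348,579): 204+348 ≤ 579 → not valid
(108,170,232): 108+170 > 232 → valid
(195,372,379): 195+372 > 379 → valid
(181,230,404): 181+230 > 404 → valid
(186,205,434): 186+205 ≤ 434 → not valid
(212,222,430): 212+222 > 430 → valid
5 of the 7 triples form a triangle.

5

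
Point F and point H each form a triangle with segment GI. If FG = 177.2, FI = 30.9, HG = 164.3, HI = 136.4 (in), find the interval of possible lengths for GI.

146.3 < GI < 208.1

From triangle FGI: |177.2 − 30.9| < GI < 177.2 + 30.9, i.e. 146.3 < GI < 208.1.
From triangle HGI: 27.9 < GI < 300.7.
Both must hold, so GI lies in the intersection.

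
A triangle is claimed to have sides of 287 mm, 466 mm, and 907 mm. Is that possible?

The longest side is 907, but the other two sum to only 753.
753 < 907, so the triangle inequality fails.

No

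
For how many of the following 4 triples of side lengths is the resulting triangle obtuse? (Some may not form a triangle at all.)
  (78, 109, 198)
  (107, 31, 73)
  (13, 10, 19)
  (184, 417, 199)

1

(78,109,198): 78+109 ≤ 198, not a triangle
(107,31,73): 31+73 ≤ 107, not a triangle
(13,10,19): 10²+13² = 269 < 361 = 19² → obtuse
(184,417,199): 184+199 ≤ 417, not a triangle
1 of the 4 is obtuse.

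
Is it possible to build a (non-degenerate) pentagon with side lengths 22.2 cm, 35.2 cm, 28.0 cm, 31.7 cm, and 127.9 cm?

No

For a pentagon, each side must be shorter than the sum of the others.
Here the longest side is 127.9, but the remaining 4 sides sum to only 117.1.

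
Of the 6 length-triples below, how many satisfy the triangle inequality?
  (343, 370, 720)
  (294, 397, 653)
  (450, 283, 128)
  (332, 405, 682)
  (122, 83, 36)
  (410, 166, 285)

3

(343,370,720): 343+370 ≤ 720 → not valid
(294,397,653): 294+397 > 653 → valid
(128,283,450): 128+283 ≤ 450 → not valid
(332,405,682): 332+405 > 682 → valid
(36,83,122): 36+83 ≤ 122 → not valid
(166,285,410): 166+285 > 410 → valid
3 of the 6 triples form a triangle.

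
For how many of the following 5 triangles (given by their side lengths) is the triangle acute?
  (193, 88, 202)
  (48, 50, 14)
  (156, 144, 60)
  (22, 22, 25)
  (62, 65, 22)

(193,88,202): 88²+193² = 44993 > 40804 = 202² → acute
(48,50,14): 14²+48² = 2500 = 50² → right
(156,144,60): 60²+144² = 24336 = 156² → right
(22,22,25): 22²+22² = 968 > 625 = 25² → acute
(62,65,22): 22²+62² = 4328 > 4225 = 65² → acute
3 of the 5 are acute.

3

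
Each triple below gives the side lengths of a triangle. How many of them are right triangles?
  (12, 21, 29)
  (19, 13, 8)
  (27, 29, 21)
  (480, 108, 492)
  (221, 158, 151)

1

(12,21,29): 12²+21² = 585 < 841 = 29² → obtuse
(19,13,8): 8²+13² = 233 < 361 = 19² → obtuse
(27,29,21): 21²+27² = 1170 > 841 = 29² → acute
(480,108,492): 108²+480² = 242064 = 492² → right
(221,158,151): 151²+158² = 47765 < 48841 = 221² → obtuse
1 of the 5 is right.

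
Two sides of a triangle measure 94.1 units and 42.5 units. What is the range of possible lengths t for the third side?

51.6 < t < 136.6

By the triangle inequality, t must be less than 94.1 + 42.5 = 136.6 and greater than |94.1 − 42.5| = 51.6.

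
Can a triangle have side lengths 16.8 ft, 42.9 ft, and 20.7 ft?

The longest side is 42.9, but the other two sum to only 37.5.
37.5 < 42.9, so the triangle inequality fails.

No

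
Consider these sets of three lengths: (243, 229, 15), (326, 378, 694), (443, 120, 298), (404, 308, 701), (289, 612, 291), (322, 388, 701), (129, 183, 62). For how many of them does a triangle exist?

(15,229,243): 15+229 > 243 → valid
(326,378,694): 326+378 > 694 → valid
(120,298,443): 120+298 ≤ 443 → not valid
(308,404,701): 308+404 > 701 → valid
(289,291,612): 289+291 ≤ 612 → not valid
(322,388,701): 322+388 > 701 → valid
(62,129,183): 62+129 > 183 → valid
5 of the 7 triples form a triangle.

5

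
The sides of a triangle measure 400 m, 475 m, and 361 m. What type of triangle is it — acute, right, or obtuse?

acute

Compare the square of the longest side to the sum of squares of the other two: 361² + 400² = 290321 > 225625 = 475².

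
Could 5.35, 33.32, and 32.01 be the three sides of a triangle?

Yes

The longest side is 33.32, and the other two sum to 37.36.
Since 37.36 > 33.32, the triangle inequality holds.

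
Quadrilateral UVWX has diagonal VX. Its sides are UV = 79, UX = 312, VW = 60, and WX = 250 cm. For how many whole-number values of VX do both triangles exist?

76

From triangle UVX: 233 < VX < 391.
From triangle WVX: 190 < VX < 310.
Intersection: 233 < VX < 310, so integers 234 through 309: 76 values.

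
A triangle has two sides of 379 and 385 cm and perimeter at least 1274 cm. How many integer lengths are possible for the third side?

Triangle inequality: 6 < x < 764. Perimeter ≥ 1274 gives x ≥ 1274 − 379 − 385 = 510.
So 510 ≤ x < 764; integers 510 through 763: 254 values.

254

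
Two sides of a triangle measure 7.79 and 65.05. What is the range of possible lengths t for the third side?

By the triangle inequality, t must be less than 7.79 + 65.05 = 72.84 and greater than |7.79 − 65.05| = 57.26.

57.26 < t < 72.84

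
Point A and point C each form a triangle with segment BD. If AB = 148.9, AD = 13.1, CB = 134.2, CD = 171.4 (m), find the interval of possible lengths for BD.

From triangle ABD: |148.9 − 13.1| < BD < 148.9 + 13.1, i.e. 135.8 < BD < 162.0.
From triangle CBD: 37.2 < BD < 305.6.
Both must hold, so BD lies in the intersection.

135.8 < BD < 162.0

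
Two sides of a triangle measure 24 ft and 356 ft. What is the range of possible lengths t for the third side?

332 < t < 380

By the triangle inequality, t must be less than 24 + 356 = 380 and greater than |24 − 356| = 332.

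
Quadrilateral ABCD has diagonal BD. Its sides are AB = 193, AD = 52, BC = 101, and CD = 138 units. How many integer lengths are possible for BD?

97

From triangle ABD: 141 < BD < 245.
From triangle CBD: 37 < BD < 239.
Intersection: 141 < BD < 239, so integers 142 through 238: 97 values.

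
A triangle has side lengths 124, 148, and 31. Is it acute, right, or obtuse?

obtuse

Compare the square of the longest side to the sum of squares of the other two: 31² + 124² = 16337 < 21904 = 148².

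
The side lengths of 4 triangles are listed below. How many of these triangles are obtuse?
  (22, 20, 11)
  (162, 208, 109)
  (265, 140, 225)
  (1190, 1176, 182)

1

(22,20,11): 11²+20² = 521 > 484 = 22² → acute
(162,208,109): 109²+162² = 38125 < 43264 = 208² → obtuse
(265,140,225): 140²+225² = 70225 = 265² → right
(1190,1176,182): 182²+1176² = 1416100 = 1190² → right
1 of the 4 is obtuse.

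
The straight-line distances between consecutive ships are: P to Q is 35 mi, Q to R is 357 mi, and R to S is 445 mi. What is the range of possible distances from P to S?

The maximum is all hops collinear in one direction: 35 + 357 + 445 = 837.
The longest hop is 445; the others sum to 392. Folding the others back against it leaves at least 445 − 392 = 53.

53 ≤ PS ≤ 837 mi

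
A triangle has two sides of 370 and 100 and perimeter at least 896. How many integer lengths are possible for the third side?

44

Triangle inequality: 270 < x < 470. Perimeter ≥ 896 gives x ≥ 896 − 370 − 100 = 426.
So 426 ≤ x < 470; integers 426 through 469: 44 values.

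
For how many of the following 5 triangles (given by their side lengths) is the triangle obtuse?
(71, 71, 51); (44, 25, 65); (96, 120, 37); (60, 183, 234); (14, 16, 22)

4

(71,71,51): 51²+71² = 7642 > 5041 = 71² → acute
(44,25,65): 25²+44² = 2561 < 4225 = 65² → obtuse
(96,120,37): 37²+96² = 10585 < 14400 = 120² → obtuse
(60,183,234): 60²+183² = 37089 < 54756 = 234² → obtuse
(14,16,22): 14²+16² = 452 < 484 = 22² → obtuse
4 of the 5 are obtuse.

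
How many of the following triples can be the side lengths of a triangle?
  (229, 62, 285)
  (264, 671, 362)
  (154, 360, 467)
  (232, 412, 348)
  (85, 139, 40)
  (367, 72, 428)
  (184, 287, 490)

(62,229,285): 62+229 > 285 → valid
(264,362,671): 264+362 ≤ 671 → not valid
(154,360,467): 154+360 > 467 → valid
(232,348,412): 232+348 > 412 → valid
(40,85,139): 40+85 ≤ 139 → not valid
(72,367,428): 72+367 > 428 → valid
(184,287,490): 184+287 ≤ 490 → not valid
4 of the 7 triples form a triangle.

4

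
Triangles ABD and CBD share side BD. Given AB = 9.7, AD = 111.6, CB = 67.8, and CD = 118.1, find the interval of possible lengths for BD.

From triangle ABD: |9.7 − 111.6| < BD < 9.7 + 111.6, i.e. 101.9 < BD < 121.3.
From triangle CBD: 50.3 < BD < 185.9.
Both must hold, so BD lies in the intersection.

101.9 < BD < 121.3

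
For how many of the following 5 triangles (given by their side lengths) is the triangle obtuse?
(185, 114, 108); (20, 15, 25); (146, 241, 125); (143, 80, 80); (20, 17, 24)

3

(185,114,108): 108²+114² = 24660 < 34225 = 185² → obtuse
(20,15,25): 15²+20² = 625 = 25² → right
(146,241,125): 125²+146² = 36941 < 58081 = 241² → obtuse
(143,80,80): 80²+80² = 12800 < 20449 = 143² → obtuse
(20,17,24): 17²+20² = 689 > 576 = 24² → acute
3 of the 5 are obtuse.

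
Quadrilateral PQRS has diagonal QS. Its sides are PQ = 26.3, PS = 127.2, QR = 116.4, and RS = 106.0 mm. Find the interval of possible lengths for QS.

100.9 < QS < 153.5

From triangle PQS: |26.3 − 127.2| < QS < 26.3 + 127.2, i.e. 100.9 < QS < 153.5.
From triangle RQS: 10.4 < QS < 222.4.
Both must hold, so QS lies in the intersection.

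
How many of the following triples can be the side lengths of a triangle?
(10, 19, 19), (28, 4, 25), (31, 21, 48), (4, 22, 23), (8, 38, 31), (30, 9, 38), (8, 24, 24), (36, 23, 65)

(10,19,19): 10+19 > 19 → valid
(4,25,28): 4+25 > 28 → valid
(21,31,48): 21+31 > 48 → valid
(4,22,23): 4+22 > 23 → valid
(8,31,38): 8+31 > 38 → valid
(9,30,38): 9+30 > 38 → valid
(8,24,24): 8+24 > 24 → valid
(23,36,65): 23+36 ≤ 65 → not valid
7 of the 8 triples form a triangle.

7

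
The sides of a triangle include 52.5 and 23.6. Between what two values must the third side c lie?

By the triangle inequality, c must be less than 52.5 + 23.6 = 76.1 and greater than |52.5 − 23.6| = 28.9.

28.9 < c < 76.1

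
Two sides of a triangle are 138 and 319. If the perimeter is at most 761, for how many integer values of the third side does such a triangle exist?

123

Triangle inequality: 181 < x < 457. Perimeter ≤ 761 gives x ≤ 761 − 138 − 319 = 304.
So 181 < x ≤ 304; integers 182 through 304: 123 values.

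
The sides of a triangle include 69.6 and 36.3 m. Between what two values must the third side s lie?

By the triangle inequality, s must be less than 69.6 + 36.3 = 105.9 and greater than |69.6 − 36.3| = 33.3.

33.3 < s < 105.9 (m)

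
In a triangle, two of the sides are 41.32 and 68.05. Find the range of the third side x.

26.73 < x < 109.37

By the triangle inequality, x must be less than 41.32 + 68.05 = 109.37 and greater than |41.32 − 68.05| = 26.73.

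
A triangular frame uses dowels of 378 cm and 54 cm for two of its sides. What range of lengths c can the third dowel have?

By the triangle inequality, c must be less than 378 + 54 = 432 and greater than |378 − 54| = 324.

324 < c < 432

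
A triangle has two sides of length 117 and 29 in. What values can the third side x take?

88 < x < 146 (in)

By the triangle inequality, x must be less than 117 + 29 = 146 and greater than |117 − 29| = 88.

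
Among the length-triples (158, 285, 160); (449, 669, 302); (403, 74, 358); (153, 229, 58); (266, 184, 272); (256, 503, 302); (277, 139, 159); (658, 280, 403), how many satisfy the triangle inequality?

(158,160,285): 158+160 > 285 → valid
(302,449,669): 302+449 > 669 → valid
(74,358,403): 74+358 > 403 → valid
(58,153,229): 58+153 ≤ 229 → not valid
(184,266,272): 184+266 > 272 → valid
(256,302,503): 256+302 > 503 → valid
(139,159,277): 139+159 > 277 → valid
(280,403,658): 280+403 > 658 → valid
7 of the 8 triples form a triangle.

7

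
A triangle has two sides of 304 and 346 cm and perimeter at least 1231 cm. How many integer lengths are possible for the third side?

Triangle inequality: 42 < x < 650. Perimeter ≥ 1231 gives x ≥ 1231 − 304 − 346 = 581.
So 581 ≤ x < 650; integers 581 through 649: 69 values.

69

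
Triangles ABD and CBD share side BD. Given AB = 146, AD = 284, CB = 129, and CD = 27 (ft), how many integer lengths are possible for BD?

17

From triangle ABD: 138 < BD < 430.
From triangle CBD: 102 < BD < 156.
Intersection: 138 < BD < 156, so integers 139 through 155: 17 values.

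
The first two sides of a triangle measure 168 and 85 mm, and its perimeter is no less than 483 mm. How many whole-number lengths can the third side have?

Triangle inequality: 83 < x < 253. Perimeter ≥ 483 gives x ≥ 483 − 168 − 85 = 230.
So 230 ≤ x < 253; integers 230 through 252: 23 values.

23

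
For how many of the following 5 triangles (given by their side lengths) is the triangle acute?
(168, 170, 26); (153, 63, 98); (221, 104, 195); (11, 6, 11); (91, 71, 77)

(168,170,26): 26²+168² = 28900 = 170² → right
(153,63,98): 63²+98² = 13573 < 23409 = 153² → obtuse
(221,104,195): 104²+195² = 48841 = 221² → right
(11,6,11): 6²+11² = 157 > 121 = 11² → acute
(91,71,77): 71²+77² = 10970 > 8281 = 91² → acute
2 of the 5 are acute.

2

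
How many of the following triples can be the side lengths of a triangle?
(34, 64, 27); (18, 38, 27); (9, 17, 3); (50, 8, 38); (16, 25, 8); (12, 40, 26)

(27,34,64): 27+34 ≤ 64 → not valid
(18,27,38): 18+27 > 38 → valid
(3,9,17): 3+9 ≤ 17 → not valid
(8,38,50): 8+38 ≤ 50 → not valid
(8,16,25): 8+16 ≤ 25 → not valid
(12,26,40): 12+26 ≤ 40 → not valid
1 of the 6 triples forms a triangle.

1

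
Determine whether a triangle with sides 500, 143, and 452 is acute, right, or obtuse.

obtuse

Compare the square of the longest side to the sum of squares of the other two: 143² + 452² = 224753 < 250000 = 500².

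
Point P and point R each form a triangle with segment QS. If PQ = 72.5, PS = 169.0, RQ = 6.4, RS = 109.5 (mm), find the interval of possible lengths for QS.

From triangle PQS: |72.5 − 169.0| < QS < 72.5 + 169.0, i.e. 96.5 < QS < 241.5.
From triangle RQS: 103.1 < QS < 115.9.
Both must hold, so QS lies in the intersection.

103.1 < QS < 115.9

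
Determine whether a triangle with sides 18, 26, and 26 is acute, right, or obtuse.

acute

Compare the square of the longest side to the sum of squares of the other two: 18² + 26² = 1000 > 676 = 26².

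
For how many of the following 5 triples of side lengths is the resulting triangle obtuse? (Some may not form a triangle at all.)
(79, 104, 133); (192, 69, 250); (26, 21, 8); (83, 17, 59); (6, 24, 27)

(79,104,133): 79²+104² = 17057 < 17689 = 133² → obtuse
(192,69,250): 69²+192² = 41625 < 62500 = 250² → obtuse
(26,21,8): 8²+21² = 505 < 676 = 26² → obtuse
(83,17,59): 17+59 ≤ 83, not a triangle
(6,24,27): 6²+24² = 612 < 729 = 27² → obtuse
4 of the 5 are obtuse.

4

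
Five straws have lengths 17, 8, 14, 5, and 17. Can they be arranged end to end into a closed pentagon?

Yes

A pentagon exists iff every side is shorter than the sum of the others — equivalently, the longest side is less than the sum of the rest.
Longest side 17 < 44 (sum of the remaining 4), so yes.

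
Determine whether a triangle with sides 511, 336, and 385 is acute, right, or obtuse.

right

Compare the square of the longest side to the sum of squares of the other two: 336² + 385² = 261121 = 511².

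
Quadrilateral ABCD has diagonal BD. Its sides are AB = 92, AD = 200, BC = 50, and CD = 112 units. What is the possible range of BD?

108 < BD < 162

From triangle ABD: |92 − 200| < BD < 92 + 200, i.e. 108 < BD < 292.
From triangle CBD: 62 < BD < 162.
Both must hold, so BD lies in the intersection.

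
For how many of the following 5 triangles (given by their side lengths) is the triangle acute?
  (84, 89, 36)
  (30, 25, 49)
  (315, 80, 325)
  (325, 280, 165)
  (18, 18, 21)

2

(84,89,36): 36²+84² = 8352 > 7921 = 89² → acute
(30,25,49): 25²+30² = 1525 < 2401 = 49² → obtuse
(315,80,325): 80²+315² = 105625 = 325² → right
(325,280,165): 165²+280² = 105625 = 325² → right
(18,18,21): 18²+18² = 648 > 441 = 21² → acute
2 of the 5 are acute.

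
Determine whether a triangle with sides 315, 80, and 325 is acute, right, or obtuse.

right

Compare the square of the longest side to the sum of squares of the other two: 80² + 315² = 105625 = 325².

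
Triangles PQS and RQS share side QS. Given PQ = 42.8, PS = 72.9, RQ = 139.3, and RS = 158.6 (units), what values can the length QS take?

From triangle PQS: |42.8 − 72.9| < QS < 42.8 + 72.9, i.e. 30.1 < QS < 115.7.
From triangle RQS: 19.3 < QS < 297.9.
Both must hold, so QS lies in the intersection.

30.1 < QS < 115.7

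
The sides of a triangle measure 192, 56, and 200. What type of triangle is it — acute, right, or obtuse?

Compare the square of the longest side to the sum of squares of the other two: 56² + 192² = 40000 = 200².

right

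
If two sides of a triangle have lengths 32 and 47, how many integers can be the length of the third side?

The third side lies in the open interval (15, 79).
Integers from 16 to 78 inclusive: 78 − 16 + 1 = 63.

63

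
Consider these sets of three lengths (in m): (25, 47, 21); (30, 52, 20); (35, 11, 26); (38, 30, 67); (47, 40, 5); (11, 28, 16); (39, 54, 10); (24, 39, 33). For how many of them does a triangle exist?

3

(21,25,47): 21+25 ≤ 47 → not valid
(20,30,52): 20+30 ≤ 52 → not valid
(11,26,35): 11+26 > 35 → valid
(30,38,67): 30+38 > 67 → valid
(5,40,47): 5+40 ≤ 47 → not valid
(11,16,28): 11+16 ≤ 28 → not valid
(10,39,54): 10+39 ≤ 54 → not valid
(24,33,39): 24+33 > 39 → valid
3 of the 8 triples form a triangle.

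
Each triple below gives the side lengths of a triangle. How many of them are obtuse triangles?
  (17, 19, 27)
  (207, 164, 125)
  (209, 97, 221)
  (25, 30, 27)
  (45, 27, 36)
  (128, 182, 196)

(17,19,27): 17²+19² = 650 < 729 = 27² → obtuse
(207,164,125): 125²+164² = 42521 < 42849 = 207² → obtuse
(209,97,221): 97²+209² = 53090 > 48841 = 221² → acute
(25,30,27): 25²+27² = 1354 > 900 = 30² → acute
(45,27,36): 27²+36² = 2025 = 45² → right
(128,182,196): 128²+182² = 49508 > 38416 = 196² → acute
2 of the 6 are obtuse.

2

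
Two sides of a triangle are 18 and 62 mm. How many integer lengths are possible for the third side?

The third side lies in the open interval (44, 80).
Integers from 45 to 79 inclusive: 79 − 45 + 1 = 35.

35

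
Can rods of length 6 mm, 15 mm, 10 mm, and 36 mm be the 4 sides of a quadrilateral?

For a quadrilateral, each side must be shorter than the sum of the others.
Here the longest side is 36, but the remaining 3 sides sum to only 31.

No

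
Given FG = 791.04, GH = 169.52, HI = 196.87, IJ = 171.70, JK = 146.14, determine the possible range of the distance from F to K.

The maximum is all hops collinear in one direction: 791.04 + 169.52 + 196.87 + 171.70 + 146.14 = 1475.27.
The longest hop is 791.04; the others sum to 684.23. Folding the others back against it leaves at least 791.04 − 684.23 = 106.81.

106.81 ≤ FK ≤ 1475.27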